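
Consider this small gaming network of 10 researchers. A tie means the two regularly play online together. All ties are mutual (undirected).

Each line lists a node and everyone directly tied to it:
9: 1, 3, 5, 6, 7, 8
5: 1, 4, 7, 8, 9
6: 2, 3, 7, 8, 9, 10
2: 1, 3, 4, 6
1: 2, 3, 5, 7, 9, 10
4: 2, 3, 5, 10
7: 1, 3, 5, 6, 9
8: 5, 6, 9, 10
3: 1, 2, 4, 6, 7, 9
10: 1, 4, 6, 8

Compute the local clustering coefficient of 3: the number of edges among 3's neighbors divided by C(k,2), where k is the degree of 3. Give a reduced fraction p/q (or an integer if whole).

3's neighbors: 1, 2, 4, 6, 7, and 9 (k = 6).
Possible neighbor pairs: C(6,2) = 15. Edges among them: 1–2, 1–7, 1–9, 2–4, 2–6, 6–7, 6–9, 7–9 → e = 8.
Clustering(3) = 8/15.

8/15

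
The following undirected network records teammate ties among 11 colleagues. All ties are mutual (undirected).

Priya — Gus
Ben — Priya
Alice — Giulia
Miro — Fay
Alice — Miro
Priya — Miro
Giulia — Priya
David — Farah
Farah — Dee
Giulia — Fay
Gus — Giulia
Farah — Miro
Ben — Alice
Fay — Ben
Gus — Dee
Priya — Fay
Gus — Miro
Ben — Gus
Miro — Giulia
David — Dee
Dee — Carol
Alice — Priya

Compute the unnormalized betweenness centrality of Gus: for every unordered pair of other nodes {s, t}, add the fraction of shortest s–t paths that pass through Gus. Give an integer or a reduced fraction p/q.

Pairs whose geodesics pass through Gus — Fay–Carol: 4/5; Fay–Dee: 4/5; Priya–Carol: 1; Priya–David: 1/2; Priya–Dee: 1; Miro–Ben: 1/4; Miro–Carol: 1/2; Miro–Dee: 1/2; Giulia–Ben: 1/4; Giulia–Carol: 1; Giulia–David: 1/2; Giulia–Dee: 1; Ben–Farah: 2/5; Ben–Carol: 1 … (+4 more pairs).
All other pairs contribute 0.
Summing the contributions gives betweenness(Gus) = 131/10.

131/10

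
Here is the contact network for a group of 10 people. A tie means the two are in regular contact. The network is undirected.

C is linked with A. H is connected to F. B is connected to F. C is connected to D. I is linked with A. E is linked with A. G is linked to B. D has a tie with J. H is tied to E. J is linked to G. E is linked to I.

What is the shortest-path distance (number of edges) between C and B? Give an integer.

4

One shortest route is C – D – J – G – B, which uses 4 edges, and at distance 3 from C we only reach {G, H}, which does not include B. So d(C,B) = 4.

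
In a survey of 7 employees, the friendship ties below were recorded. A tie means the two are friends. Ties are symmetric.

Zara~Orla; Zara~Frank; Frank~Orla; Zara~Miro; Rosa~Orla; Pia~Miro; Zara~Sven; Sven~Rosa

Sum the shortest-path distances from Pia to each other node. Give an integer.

16

Distances from Pia: Frank:3, Miro:1, Orla:3, Rosa:4, Sven:3, Zara:2.
Sum = 3 + 1 + 3 + 4 + 3 + 2 = 16.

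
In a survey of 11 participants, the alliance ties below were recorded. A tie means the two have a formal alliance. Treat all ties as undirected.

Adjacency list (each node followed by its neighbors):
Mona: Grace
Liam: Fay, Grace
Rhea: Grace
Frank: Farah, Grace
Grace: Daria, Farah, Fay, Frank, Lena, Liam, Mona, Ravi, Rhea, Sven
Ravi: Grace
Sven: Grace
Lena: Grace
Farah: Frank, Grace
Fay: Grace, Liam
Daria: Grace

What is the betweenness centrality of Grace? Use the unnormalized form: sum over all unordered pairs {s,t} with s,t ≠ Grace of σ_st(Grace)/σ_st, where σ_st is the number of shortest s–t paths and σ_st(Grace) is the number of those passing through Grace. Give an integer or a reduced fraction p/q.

Pairs whose geodesics pass through Grace — Mona–Frank: 1; Mona–Sven: 1; Mona–Daria: 1; Mona–Fay: 1; Mona–Rhea: 1; Mona–Farah: 1; Mona–Lena: 1; Mona–Liam: 1; Mona–Ravi: 1; Frank–Sven: 1; Frank–Daria: 1; Frank–Fay: 1; Frank–Rhea: 1; Frank–Lena: 1 … (+29 more pairs).
All other pairs contribute 0.
Summing the contributions gives betweenness(Grace) = 43.

43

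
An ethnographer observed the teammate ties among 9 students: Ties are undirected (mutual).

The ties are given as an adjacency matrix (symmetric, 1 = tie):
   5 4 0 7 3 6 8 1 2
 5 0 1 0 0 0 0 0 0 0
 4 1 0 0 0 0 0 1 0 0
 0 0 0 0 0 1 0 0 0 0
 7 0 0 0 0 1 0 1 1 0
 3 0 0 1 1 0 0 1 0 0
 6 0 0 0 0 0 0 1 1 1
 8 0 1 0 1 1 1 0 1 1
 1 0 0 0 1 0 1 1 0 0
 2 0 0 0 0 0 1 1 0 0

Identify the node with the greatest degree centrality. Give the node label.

Degrees — 0:1, 1:3, 2:2, 3:3, 4:2, 5:1, 6:3, 7:3, 8:6.
The maximum is 6, attained only by 8.

8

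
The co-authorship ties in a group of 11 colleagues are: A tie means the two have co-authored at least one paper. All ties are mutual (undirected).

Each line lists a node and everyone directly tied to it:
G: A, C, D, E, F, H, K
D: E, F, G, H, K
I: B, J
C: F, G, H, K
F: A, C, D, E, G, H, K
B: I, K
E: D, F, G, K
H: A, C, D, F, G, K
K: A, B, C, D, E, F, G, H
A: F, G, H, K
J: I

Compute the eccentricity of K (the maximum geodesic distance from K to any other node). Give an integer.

3

Distances from K: A:1, B:1, C:1, D:1, E:1, F:1, G:1, H:1, I:2, J:3.
The largest is 3 (to J), so the eccentricity of K is 3.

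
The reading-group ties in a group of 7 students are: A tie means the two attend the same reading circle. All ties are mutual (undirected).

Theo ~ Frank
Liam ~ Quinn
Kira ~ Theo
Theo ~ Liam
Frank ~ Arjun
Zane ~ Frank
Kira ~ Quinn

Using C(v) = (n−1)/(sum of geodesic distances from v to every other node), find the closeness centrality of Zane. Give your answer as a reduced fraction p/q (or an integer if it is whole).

2/5

Distances from Zane: Arjun:2, Frank:1, Kira:3, Liam:3, Quinn:4, Theo:2. Sum = 15.
n = 7, so closeness = 6/15 = 2/5.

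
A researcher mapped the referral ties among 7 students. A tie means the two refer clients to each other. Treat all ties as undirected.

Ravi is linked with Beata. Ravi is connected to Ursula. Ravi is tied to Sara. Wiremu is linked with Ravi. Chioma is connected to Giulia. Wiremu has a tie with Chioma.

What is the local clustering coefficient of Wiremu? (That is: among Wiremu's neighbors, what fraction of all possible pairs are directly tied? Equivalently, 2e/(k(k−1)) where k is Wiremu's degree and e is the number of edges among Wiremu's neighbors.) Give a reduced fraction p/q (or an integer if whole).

Wiremu's neighbors: Chioma and Ravi (k = 2).
Possible neighbor pairs: C(2,2) = 1. Edges among them: none → e = 0.
Clustering(Wiremu) = 0/1.

0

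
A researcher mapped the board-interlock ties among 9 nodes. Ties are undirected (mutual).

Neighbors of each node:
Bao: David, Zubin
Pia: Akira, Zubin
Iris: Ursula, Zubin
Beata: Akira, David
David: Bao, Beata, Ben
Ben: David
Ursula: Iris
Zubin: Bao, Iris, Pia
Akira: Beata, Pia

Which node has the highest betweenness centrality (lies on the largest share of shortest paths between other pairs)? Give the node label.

Unnormalized betweenness of each node: Akira:7/2, Bao:17/2, Beata:7/2, Ben:0, David:10, Iris:7, Pia:5, Ursula:0, Zubin:29/2.
Zubin has the largest value, 29/2, making it the main broker — the node through which the most shortest paths run.

Zubin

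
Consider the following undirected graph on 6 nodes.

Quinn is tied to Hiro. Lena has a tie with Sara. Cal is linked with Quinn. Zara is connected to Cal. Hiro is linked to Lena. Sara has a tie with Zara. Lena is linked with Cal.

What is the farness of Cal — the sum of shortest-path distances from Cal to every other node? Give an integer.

7

Distances from Cal: Hiro:2, Lena:1, Quinn:1, Sara:2, Zara:1.
Sum = 2 + 1 + 1 + 2 + 1 = 7.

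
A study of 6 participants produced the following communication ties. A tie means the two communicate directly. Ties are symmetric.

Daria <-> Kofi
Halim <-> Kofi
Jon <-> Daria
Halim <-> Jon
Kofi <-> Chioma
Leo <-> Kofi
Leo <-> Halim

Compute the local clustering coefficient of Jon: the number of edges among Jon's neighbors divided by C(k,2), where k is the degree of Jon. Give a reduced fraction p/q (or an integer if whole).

Jon's neighbors: Daria and Halim (k = 2).
Possible neighbor pairs: C(2,2) = 1. Edges among them: none → e = 0.
Clustering(Jon) = 0/1.

0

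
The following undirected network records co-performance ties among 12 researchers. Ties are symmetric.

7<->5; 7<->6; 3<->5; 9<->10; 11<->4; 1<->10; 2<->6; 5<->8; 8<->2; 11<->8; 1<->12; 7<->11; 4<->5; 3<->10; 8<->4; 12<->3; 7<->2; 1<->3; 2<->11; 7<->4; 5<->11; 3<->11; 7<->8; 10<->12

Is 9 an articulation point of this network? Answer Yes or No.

No

Even without 9, every remaining node can still reach every other (the residual graph is connected), so 9 is not a cut vertex.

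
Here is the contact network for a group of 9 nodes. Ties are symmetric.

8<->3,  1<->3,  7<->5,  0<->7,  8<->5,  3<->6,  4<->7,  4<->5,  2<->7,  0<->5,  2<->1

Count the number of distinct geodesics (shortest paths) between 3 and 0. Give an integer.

The shortest distance is 3, and the only length-3 path is 3–8–5–0. So there is exactly 1 shortest path.

1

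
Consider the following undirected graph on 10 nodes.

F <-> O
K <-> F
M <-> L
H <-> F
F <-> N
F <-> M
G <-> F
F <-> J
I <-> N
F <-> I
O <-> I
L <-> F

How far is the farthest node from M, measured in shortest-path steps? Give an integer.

Distances from M: F:1, G:2, H:2, I:2, J:2, K:2, L:1, N:2, O:2.
The largest is 2 (to O, J, K, G, H, N, and I), so the eccentricity of M is 2.

2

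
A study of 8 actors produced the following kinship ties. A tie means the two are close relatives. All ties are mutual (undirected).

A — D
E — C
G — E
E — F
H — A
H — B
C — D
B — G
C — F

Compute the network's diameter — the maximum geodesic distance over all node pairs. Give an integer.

4

Eccentricity of each node (its greatest distance to any other): A:3, B:3, C:3, D:3, E:3, F:4, G:3, H:4.
The maximum eccentricity is 4, realized for instance by the pair H–F via H – B – G – E – F. So the diameter is 4.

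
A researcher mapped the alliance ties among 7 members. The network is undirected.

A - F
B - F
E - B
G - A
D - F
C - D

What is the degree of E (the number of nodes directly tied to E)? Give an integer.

E is directly tied to B. That is 1 neighbor, so the degree of E is 1.

1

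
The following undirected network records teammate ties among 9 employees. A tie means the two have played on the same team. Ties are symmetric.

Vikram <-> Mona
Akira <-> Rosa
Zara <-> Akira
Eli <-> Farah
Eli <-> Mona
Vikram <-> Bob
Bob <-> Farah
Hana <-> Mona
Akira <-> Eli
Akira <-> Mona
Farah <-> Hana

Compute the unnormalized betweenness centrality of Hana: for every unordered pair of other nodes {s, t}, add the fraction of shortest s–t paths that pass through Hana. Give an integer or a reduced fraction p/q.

1/2

Pairs whose geodesics pass through Hana — Farah–Mona: 1/2.
All other pairs contribute 0.
Summing the contributions gives betweenness(Hana) = 1/2.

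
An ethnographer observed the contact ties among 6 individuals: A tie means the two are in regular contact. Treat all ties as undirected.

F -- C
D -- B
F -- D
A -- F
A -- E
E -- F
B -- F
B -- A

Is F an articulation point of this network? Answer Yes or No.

Removing F leaves {A, B, D, and E} with no path to {C}, so the network splits into 2 components. F is a cut vertex.

Yes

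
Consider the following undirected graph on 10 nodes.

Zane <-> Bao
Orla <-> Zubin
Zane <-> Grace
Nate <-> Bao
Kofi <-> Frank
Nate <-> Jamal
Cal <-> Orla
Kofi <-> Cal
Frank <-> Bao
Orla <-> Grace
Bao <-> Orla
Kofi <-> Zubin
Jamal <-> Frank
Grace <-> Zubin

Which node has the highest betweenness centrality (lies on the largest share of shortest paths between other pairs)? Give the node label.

Unnormalized betweenness of each node: Bao:389/30, Cal:1/2, Frank:38/5, Grace:5/2, Jamal:1, Kofi:151/30, Nate:19/10, Orla:247/30, Zane:26/15, Zubin:38/15.
Bao has the largest value, 389/30, making it the main broker — the node through which the most shortest paths run.

Bao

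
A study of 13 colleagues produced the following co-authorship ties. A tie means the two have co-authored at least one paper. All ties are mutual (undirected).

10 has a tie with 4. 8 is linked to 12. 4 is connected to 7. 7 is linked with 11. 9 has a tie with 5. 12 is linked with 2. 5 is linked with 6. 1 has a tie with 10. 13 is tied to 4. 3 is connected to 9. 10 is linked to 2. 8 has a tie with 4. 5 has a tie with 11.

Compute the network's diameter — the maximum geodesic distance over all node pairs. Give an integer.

Eccentricity of each node (its greatest distance to any other): 1:7, 2:7, 3:7, 4:5, 5:5, 6:6, 7:4, 8:6, 9:6, 10:6, 11:4, 12:7, 13:6.
The maximum eccentricity is 7, realized for instance by the pair 1–3 via 1 – 10 – 4 – 7 – 11 – 5 – 9 – 3. So the diameter is 7.

7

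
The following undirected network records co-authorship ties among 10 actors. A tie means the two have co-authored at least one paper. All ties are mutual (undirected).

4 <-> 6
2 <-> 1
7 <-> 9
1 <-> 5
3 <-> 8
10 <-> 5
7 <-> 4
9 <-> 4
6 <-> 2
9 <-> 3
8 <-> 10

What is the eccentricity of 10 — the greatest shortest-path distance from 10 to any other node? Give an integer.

4

Distances from 10: 1:2, 2:3, 3:2, 4:4, 5:1, 6:4, 7:4, 8:1, 9:3.
The largest is 4 (to 6, 4, and 7), so the eccentricity of 10 is 4.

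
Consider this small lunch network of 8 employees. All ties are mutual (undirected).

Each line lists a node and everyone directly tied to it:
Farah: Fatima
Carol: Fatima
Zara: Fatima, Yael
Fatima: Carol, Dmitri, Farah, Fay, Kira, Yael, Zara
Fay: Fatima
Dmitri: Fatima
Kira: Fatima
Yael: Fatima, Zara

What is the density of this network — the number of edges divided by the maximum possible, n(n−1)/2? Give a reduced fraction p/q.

There are 8 edges and 8 nodes, so the maximum possible is C(8,2) = 28.
Density = 8/28 = 2/7.

2/7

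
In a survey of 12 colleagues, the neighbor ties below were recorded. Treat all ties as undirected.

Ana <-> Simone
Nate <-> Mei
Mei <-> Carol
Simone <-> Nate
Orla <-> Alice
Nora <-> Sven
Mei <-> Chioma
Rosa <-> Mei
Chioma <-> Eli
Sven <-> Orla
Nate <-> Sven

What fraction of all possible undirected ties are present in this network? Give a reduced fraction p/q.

There are 11 edges and 12 nodes, so the maximum possible is C(12,2) = 66.
Density = 11/66 = 1/6.

1/6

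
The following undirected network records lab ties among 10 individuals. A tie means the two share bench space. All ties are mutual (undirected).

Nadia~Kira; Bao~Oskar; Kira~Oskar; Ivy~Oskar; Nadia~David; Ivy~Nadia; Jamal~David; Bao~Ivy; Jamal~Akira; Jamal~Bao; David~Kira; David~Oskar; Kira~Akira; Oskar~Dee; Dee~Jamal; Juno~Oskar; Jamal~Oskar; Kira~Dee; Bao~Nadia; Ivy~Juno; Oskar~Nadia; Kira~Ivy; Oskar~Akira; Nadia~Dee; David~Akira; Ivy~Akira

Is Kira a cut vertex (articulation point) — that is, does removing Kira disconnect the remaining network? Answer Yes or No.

Even without Kira, every remaining node can still reach every other (the residual graph is connected), so Kira is not a cut vertex.

No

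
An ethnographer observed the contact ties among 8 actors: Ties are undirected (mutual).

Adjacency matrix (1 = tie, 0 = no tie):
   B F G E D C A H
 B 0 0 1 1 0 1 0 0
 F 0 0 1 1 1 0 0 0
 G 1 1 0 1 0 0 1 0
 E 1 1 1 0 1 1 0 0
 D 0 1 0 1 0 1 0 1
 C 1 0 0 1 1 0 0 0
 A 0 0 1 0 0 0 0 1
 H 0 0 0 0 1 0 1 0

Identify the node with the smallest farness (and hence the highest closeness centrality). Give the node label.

E

Farness (sum of distances to all others) for each node — A:13, B:12, C:12, D:10, E:9, F:11, G:10, H:13.
The smallest farness is 9, for E, so E has the highest closeness.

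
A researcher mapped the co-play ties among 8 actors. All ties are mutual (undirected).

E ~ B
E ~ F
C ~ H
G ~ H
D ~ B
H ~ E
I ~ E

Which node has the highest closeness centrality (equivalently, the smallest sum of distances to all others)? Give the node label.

Farness (sum of distances to all others) for each node — B:14, C:18, D:20, E:10, F:16, G:18, H:12, I:16.
The smallest farness is 10, for E, so E has the highest closeness.

E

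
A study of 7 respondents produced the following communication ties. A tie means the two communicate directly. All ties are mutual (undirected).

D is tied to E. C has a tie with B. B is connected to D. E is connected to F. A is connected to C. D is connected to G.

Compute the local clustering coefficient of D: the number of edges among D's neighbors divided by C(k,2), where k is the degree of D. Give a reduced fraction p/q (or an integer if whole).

D's neighbors: B, E, and G (k = 3).
Possible neighbor pairs: C(3,2) = 3. Edges among them: none → e = 0.
Clustering(D) = 0/3 = 0.

0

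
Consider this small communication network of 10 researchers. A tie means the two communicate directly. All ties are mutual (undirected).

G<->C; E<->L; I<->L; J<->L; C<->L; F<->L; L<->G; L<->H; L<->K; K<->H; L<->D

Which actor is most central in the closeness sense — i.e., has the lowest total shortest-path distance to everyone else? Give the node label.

Farness (sum of distances to all others) for each node — C:16, D:17, E:17, F:17, G:16, H:16, I:17, J:17, K:16, L:9.
The smallest farness is 9, for L, so L has the highest closeness.

L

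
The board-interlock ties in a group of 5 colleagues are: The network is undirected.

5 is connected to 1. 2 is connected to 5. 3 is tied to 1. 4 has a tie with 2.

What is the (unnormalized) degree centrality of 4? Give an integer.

4 is directly tied to 2. That is 1 neighbor, so the degree of 4 is 1.

1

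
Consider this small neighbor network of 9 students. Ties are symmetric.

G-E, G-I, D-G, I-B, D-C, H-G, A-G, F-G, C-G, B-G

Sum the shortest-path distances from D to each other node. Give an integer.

14

Distances from D: A:2, B:2, C:1, E:2, F:2, G:1, H:2, I:2.
Sum = 2 + 2 + 1 + 2 + 2 + 1 + 2 + 2 = 14.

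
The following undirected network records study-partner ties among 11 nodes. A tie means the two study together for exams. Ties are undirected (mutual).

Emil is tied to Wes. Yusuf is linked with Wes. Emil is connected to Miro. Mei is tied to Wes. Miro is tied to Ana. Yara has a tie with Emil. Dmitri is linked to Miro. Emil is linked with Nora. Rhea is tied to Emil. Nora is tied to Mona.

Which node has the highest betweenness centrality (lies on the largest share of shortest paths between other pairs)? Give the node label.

Emil

Unnormalized betweenness of each node: Ana:0, Dmitri:0, Emil:38, Mei:0, Miro:17, Mona:0, Nora:9, Rhea:0, Wes:17, Yara:0, Yusuf:0.
Emil has the largest value, 38, making it the main broker — the node through which the most shortest paths run.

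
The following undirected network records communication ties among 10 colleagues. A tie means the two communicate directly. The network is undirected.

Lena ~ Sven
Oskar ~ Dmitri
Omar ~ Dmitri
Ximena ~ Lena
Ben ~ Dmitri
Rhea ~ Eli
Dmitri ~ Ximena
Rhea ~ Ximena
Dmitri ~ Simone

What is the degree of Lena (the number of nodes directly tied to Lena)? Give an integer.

2

Lena is directly tied to Sven and Ximena. That is 2 neighbors, so the degree of Lena is 2.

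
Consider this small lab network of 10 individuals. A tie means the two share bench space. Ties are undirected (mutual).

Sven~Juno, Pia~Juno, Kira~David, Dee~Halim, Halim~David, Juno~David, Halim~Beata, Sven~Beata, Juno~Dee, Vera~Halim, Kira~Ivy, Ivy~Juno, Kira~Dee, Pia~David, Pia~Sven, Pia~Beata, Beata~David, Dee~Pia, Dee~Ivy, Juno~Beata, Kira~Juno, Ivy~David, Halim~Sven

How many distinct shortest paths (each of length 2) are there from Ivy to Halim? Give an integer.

The shortest distance is 2. The length-2 paths are: Ivy–Dee–Halim; Ivy–David–Halim.
That gives 2 distinct shortest paths.

2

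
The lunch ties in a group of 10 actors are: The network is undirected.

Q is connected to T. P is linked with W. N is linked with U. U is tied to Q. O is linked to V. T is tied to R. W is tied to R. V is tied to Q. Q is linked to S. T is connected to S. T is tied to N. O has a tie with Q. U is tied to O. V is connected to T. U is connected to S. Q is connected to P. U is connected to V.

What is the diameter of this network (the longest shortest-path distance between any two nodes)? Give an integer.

3

Eccentricity of each node (its greatest distance to any other): N:3, O:3, P:3, Q:2, R:3, S:3, T:2, U:3, V:3, W:3.
The maximum eccentricity is 3, realized for instance by the pair W–N via W – R – T – N. So the diameter is 3.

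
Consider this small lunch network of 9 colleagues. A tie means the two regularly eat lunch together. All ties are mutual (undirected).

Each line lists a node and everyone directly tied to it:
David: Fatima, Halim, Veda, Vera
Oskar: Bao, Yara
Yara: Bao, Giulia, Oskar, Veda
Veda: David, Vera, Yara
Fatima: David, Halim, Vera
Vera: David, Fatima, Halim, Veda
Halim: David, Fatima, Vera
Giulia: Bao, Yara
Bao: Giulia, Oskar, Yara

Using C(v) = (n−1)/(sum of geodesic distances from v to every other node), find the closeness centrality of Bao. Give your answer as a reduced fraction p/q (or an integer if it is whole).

Distances from Bao: David:3, Fatima:4, Giulia:1, Halim:4, Oskar:1, Veda:2, Vera:3, Yara:1. Sum = 19.
n = 9, so closeness = 8/19.

8/19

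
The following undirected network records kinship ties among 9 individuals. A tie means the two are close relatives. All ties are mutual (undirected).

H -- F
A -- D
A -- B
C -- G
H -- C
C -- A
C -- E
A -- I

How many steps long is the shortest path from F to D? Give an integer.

4

One shortest route is F – H – C – A – D, which uses 4 edges, and at distance 3 from F we only reach {A, E, G}, which does not include D. So d(F,D) = 4.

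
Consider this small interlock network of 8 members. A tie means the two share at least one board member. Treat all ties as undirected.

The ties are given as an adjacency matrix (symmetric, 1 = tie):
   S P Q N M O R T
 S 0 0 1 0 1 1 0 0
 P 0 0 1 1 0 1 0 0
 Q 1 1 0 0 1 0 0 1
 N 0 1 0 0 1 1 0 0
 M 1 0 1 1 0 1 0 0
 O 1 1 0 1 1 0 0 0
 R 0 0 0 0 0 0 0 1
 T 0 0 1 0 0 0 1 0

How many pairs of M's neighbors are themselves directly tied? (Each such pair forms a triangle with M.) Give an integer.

M's neighbors: N, O, Q, and S.
Neighbor pairs that are themselves tied: M–N–O; M–O–S; M–Q–S. Each forms one triangle with M, for 3 in total.

3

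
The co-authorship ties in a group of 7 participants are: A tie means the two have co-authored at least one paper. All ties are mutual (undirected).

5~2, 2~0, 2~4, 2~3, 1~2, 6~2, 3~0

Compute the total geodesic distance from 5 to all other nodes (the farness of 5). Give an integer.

Distances from 5: 0:2, 1:2, 2:1, 3:2, 4:2, 6:2.
Sum = 2 + 2 + 1 + 2 + 2 + 2 = 11.

11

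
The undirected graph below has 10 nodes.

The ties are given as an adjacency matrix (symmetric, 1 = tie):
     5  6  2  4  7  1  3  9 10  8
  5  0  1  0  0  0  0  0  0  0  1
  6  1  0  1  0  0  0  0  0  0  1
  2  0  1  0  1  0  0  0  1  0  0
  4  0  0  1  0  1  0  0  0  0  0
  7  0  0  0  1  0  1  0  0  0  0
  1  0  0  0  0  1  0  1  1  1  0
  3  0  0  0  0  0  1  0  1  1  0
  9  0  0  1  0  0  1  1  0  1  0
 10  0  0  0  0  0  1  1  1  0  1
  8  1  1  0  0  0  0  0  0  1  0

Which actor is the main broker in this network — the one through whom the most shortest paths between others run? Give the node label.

2

Unnormalized betweenness of each node: 1:11/2, 2:9, 3:0, 4:5/2, 5:0, 6:5, 7:2, 8:6, 9:5, 10:8.
2 has the largest value, 9, making it the main broker — the node through which the most shortest paths run.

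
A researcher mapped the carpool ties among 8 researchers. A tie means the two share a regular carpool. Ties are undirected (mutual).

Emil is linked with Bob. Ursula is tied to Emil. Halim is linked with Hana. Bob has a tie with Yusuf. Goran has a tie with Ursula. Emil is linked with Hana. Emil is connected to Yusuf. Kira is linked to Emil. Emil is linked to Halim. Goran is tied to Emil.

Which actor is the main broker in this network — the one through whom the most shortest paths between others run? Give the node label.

Emil

Unnormalized betweenness of each node: Bob:0, Emil:18, Goran:0, Halim:0, Hana:0, Kira:0, Ursula:0, Yusuf:0.
Emil has the largest value, 18, making it the main broker — the node through which the most shortest paths run.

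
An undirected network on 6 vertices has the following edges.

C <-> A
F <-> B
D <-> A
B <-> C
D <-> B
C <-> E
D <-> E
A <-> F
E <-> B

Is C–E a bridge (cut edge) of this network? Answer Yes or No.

Even without that edge, C still reaches E via C – B – E, so the network stays connected. Not a bridge.

No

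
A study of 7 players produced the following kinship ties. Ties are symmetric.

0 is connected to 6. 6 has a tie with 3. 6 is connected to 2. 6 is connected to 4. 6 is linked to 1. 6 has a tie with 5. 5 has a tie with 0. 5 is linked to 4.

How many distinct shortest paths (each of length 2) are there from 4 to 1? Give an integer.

The shortest distance is 2, and the only length-2 path is 4–6–1. So there is exactly 1 shortest path.

1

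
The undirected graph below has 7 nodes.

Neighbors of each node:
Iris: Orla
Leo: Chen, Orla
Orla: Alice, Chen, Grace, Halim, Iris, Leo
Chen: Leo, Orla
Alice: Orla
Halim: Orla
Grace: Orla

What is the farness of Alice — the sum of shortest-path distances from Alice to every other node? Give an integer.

Distances from Alice: Chen:2, Grace:2, Halim:2, Iris:2, Leo:2, Orla:1.
Sum = 2 + 2 + 2 + 2 + 2 + 1 = 11.

11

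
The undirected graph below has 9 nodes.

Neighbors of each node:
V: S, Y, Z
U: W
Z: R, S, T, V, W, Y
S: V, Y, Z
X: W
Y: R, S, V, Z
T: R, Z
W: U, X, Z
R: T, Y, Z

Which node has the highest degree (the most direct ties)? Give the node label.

Z

Degrees — R:3, S:3, T:2, U:1, V:3, W:3, X:1, Y:4, Z:6.
The maximum is 6, attained only by Z.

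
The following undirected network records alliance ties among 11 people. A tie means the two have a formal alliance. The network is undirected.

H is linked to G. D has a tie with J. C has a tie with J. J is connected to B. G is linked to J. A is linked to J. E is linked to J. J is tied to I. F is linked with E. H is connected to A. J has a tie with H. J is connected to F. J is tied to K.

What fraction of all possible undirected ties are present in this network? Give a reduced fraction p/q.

13/55

There are 13 edges and 11 nodes, so the maximum possible is C(11,2) = 55.
Density = 13/55.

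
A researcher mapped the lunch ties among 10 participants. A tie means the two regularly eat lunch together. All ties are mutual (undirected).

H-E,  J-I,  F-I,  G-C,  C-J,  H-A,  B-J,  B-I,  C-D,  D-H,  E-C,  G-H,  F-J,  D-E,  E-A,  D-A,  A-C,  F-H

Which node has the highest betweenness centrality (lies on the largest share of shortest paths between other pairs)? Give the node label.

Unnormalized betweenness of each node: A:1/4, B:0, C:23/2, D:1/4, E:1/4, F:5, G:1/4, H:15/2, I:1, J:10.
C has the largest value, 23/2, making it the main broker — the node through which the most shortest paths run.

C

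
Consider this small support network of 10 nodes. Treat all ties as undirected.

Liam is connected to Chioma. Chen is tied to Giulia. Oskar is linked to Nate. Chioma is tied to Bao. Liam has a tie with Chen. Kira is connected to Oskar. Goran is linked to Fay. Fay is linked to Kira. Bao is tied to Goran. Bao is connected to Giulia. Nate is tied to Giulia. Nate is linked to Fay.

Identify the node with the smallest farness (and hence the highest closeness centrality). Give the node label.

Farness (sum of distances to all others) for each node — Bao:17, Chen:21, Chioma:22, Fay:19, Giulia:16, Goran:19, Kira:25, Liam:25, Nate:17, Oskar:23.
The smallest farness is 16, for Giulia, so Giulia has the highest closeness.

Giulia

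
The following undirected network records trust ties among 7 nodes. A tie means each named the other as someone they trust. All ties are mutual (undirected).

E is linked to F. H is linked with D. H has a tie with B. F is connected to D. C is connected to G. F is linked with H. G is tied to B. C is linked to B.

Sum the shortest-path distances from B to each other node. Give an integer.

10

Distances from B: C:1, D:2, E:3, F:2, G:1, H:1.
Sum = 1 + 2 + 3 + 2 + 1 + 1 = 10.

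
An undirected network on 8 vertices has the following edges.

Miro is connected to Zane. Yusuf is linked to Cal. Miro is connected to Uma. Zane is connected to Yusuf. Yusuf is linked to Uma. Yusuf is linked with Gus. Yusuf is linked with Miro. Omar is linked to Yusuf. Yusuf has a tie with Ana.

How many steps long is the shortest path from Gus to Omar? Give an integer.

One shortest route is Gus – Yusuf – Omar, which uses 2 edges, and Gus and Omar are not directly tied, so nothing shorter exists. So d(Gus,Omar) = 2.

2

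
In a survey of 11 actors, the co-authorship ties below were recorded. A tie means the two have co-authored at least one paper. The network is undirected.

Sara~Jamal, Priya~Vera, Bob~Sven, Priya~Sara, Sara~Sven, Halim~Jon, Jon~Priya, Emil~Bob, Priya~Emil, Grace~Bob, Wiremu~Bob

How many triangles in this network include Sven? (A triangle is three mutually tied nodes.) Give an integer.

0

Sven's neighbors are Bob and Sara, but none of them are tied to each other, so no triangle contains Sven.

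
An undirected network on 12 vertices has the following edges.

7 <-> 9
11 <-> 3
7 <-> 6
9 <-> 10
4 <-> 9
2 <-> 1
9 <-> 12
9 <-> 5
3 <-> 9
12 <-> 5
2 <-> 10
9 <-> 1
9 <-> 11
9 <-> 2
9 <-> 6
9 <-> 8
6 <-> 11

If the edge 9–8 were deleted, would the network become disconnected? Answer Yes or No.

Yes

Without the 9–8 edge there is no alternate route between 9 and 8, so the network disconnects. It is a bridge.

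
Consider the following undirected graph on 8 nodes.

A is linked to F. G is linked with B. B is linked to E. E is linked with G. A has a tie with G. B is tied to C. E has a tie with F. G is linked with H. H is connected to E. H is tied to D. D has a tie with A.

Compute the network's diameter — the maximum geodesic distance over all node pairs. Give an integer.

Eccentricity of each node (its greatest distance to any other): A:3, B:3, C:4, D:4, E:2, F:3, G:2, H:3.
The maximum eccentricity is 4, realized for instance by the pair D–C via D – H – G – B – C. So the diameter is 4.

4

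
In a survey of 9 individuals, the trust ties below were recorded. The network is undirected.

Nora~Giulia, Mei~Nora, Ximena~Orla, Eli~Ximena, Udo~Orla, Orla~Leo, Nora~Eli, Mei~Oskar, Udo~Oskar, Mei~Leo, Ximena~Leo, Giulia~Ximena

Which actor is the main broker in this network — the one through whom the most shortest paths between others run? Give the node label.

Unnormalized betweenness of each node: Eli:5/6, Giulia:5/6, Leo:17/6, Mei:41/6, Nora:9/2, Orla:9/2, Oskar:2, Udo:3/2, Ximena:43/6.
Ximena has the largest value, 43/6, making it the main broker — the node through which the most shortest paths run.

Ximena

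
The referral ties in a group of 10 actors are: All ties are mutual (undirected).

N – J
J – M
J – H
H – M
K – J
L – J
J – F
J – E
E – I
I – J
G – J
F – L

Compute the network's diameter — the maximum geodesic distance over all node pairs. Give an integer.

2

Eccentricity of each node (its greatest distance to any other): E:2, F:2, G:2, H:2, I:2, J:1, K:2, L:2, M:2, N:2.
The maximum eccentricity is 2, realized for instance by the pair F–I via F – J – I. So the diameter is 2.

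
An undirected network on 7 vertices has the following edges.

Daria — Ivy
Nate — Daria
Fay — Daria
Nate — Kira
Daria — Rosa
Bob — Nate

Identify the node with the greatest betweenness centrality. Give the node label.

Daria

Unnormalized betweenness of each node: Bob:0, Daria:12, Fay:0, Ivy:0, Kira:0, Nate:9, Rosa:0.
Daria has the largest value, 12, making it the main broker — the node through which the most shortest paths run.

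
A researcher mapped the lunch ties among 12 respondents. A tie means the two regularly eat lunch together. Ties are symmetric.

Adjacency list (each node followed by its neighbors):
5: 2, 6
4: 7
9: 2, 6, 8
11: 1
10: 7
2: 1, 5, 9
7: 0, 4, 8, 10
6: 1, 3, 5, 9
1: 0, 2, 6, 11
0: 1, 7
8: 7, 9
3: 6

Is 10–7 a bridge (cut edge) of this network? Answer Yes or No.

Without the 10–7 edge there is no alternate route between 10 and 7, so the network disconnects. It is a bridge.

Yes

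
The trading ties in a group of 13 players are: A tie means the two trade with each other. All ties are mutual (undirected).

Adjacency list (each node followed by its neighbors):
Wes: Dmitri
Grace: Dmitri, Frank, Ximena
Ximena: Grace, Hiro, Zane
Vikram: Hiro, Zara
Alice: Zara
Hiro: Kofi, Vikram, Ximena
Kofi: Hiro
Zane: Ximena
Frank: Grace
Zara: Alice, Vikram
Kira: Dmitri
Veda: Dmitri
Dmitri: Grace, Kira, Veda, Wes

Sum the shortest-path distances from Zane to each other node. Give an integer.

Distances from Zane: Alice:5, Dmitri:3, Frank:3, Grace:2, Hiro:2, Kira:4, Kofi:3, Veda:4, Vikram:3, Wes:4, Ximena:1, Zara:4.
Sum = 5 + 3 + 3 + 2 + 2 + 4 + 3 + 4 + 3 + 4 + 1 + 4 = 38.

38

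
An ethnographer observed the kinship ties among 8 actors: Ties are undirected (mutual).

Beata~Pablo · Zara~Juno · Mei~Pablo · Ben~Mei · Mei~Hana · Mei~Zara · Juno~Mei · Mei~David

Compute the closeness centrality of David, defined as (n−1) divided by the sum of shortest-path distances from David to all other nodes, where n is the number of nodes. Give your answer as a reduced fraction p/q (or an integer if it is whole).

1/2

Distances from David: Beata:3, Ben:2, Hana:2, Juno:2, Mei:1, Pablo:2, Zara:2. Sum = 14.
n = 8, so closeness = 7/14 = 1/2.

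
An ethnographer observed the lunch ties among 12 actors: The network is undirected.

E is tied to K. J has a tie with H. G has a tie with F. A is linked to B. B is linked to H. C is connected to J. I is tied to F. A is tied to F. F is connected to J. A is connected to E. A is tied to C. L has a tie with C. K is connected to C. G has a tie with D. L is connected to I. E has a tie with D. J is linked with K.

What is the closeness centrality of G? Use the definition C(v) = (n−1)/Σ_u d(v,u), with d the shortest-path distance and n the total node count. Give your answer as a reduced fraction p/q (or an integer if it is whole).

Distances from G: A:2, B:3, C:3, D:1, E:2, F:1, H:3, I:2, J:2, K:3, L:3. Sum = 25.
n = 12, so closeness = 11/25.

11/25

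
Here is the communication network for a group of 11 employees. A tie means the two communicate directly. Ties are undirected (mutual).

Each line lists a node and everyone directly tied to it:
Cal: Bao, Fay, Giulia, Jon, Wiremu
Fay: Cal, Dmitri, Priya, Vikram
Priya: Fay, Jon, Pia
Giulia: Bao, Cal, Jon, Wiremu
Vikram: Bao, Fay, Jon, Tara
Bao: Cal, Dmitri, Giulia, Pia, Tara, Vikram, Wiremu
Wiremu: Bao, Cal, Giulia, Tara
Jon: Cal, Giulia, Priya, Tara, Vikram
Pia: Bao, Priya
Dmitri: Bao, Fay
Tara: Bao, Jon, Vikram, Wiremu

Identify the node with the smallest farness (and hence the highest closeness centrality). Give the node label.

Farness (sum of distances to all others) for each node — Bao:13, Cal:15, Dmitri:19, Fay:16, Giulia:16, Jon:16, Pia:18, Priya:18, Tara:16, Vikram:16, Wiremu:17.
The smallest farness is 13, for Bao, so Bao has the highest closeness.

Bao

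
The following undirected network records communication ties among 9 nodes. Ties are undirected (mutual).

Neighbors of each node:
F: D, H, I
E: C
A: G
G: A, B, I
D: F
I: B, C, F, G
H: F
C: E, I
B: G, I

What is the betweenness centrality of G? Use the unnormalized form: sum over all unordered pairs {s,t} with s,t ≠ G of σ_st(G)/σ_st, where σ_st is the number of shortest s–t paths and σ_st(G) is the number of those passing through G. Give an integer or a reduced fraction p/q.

7

Pairs whose geodesics pass through G — D–A: 1; F–A: 1; H–A: 1; B–A: 1; A–I: 1; A–C: 1; A–E: 1.
All other pairs contribute 0.
Summing the contributions gives betweenness(G) = 7.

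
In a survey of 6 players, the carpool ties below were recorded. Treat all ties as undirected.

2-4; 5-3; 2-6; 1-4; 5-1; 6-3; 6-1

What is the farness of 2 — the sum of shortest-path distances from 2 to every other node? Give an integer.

Distances from 2: 1:2, 3:2, 4:1, 5:3, 6:1.
Sum = 2 + 2 + 1 + 3 + 1 = 9.

9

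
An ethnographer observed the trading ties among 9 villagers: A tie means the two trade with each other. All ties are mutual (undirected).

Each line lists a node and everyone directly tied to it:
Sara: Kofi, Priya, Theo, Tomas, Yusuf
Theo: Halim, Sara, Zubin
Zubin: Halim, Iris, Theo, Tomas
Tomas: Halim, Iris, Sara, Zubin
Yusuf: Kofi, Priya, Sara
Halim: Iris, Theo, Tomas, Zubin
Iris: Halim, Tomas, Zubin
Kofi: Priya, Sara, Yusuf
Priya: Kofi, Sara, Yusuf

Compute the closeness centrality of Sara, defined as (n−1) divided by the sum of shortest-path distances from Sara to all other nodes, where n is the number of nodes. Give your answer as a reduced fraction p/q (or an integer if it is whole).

Distances from Sara: Halim:2, Iris:2, Kofi:1, Priya:1, Theo:1, Tomas:1, Yusuf:1, Zubin:2. Sum = 11.
n = 9, so closeness = 8/11.

8/11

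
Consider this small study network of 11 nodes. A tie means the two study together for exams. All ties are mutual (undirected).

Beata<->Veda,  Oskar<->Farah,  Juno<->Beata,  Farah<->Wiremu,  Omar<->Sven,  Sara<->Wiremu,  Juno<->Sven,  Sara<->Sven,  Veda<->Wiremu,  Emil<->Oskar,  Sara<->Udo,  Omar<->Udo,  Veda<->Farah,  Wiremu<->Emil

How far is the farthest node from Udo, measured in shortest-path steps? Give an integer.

Distances from Udo: Beata:4, Emil:3, Farah:3, Juno:3, Omar:1, Oskar:4, Sara:1, Sven:2, Veda:3, Wiremu:2.
The largest is 4 (to Beata and Oskar), so the eccentricity of Udo is 4.

4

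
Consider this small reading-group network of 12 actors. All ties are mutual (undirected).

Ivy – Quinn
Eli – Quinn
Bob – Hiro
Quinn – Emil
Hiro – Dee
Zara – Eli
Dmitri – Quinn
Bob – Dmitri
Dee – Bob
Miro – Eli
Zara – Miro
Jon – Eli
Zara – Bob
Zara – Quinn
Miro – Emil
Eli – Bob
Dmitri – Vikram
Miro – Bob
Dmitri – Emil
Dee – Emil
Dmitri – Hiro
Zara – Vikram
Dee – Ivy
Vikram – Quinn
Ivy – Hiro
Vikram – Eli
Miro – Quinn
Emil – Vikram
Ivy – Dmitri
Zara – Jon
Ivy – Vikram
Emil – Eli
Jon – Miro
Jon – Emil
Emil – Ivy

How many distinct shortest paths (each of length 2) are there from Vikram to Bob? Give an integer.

3

The shortest distance is 2. The length-2 paths are: Vikram–Zara–Bob; Vikram–Dmitri–Bob; Vikram–Eli–Bob.
That gives 3 distinct shortest paths.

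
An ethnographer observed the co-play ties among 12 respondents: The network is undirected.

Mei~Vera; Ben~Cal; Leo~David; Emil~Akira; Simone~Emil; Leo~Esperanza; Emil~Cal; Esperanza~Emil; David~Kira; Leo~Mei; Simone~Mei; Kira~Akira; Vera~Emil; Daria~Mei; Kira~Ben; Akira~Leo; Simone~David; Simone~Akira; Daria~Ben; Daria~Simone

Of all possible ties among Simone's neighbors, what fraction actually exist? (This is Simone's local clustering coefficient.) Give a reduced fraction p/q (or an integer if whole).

1/5

Simone's neighbors: Akira, Daria, David, Emil, and Mei (k = 5).
Possible neighbor pairs: C(5,2) = 10. Edges among them: Akira–Emil, Daria–Mei → e = 2.
Clustering(Simone) = 2/10 = 1/5.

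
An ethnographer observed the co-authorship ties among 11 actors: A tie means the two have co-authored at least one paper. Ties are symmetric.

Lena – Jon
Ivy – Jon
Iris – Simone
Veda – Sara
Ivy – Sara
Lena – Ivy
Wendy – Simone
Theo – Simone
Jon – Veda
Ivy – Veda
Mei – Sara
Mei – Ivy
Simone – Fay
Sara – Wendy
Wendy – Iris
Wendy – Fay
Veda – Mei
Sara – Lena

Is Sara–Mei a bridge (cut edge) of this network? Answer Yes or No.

No

Even without that edge, Sara still reaches Mei via Sara – Ivy – Mei, so the network stays connected. Not a bridge.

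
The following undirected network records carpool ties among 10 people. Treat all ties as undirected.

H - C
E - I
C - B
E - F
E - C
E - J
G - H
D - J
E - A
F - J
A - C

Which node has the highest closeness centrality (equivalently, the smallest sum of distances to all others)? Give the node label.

Farness (sum of distances to all others) for each node — A:18, B:23, C:15, D:27, E:14, F:20, G:29, H:21, I:22, J:19.
The smallest farness is 14, for E, so E has the highest closeness.

E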